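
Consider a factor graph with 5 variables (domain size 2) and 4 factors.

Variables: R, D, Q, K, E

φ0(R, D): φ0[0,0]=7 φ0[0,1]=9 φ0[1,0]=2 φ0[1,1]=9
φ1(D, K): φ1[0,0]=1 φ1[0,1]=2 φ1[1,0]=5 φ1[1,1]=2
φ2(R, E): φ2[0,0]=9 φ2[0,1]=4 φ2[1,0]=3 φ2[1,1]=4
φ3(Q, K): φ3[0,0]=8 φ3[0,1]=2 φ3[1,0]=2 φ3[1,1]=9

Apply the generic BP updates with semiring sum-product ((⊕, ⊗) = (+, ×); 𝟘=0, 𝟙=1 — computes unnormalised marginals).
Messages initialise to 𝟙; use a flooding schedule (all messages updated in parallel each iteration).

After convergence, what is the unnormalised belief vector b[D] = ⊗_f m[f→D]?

b[D] = [3360, 12960]

init: all messages = 𝟙 over 2 values
r1 m[φ0→R] = [16, 11]
r1 m[φ0→D] = [9, 18]
r1 m[φ1→D] = [3, 7]
r1 m[φ1→K] = [6, 4]
r1 m[φ2→R] = [13, 7]
r1 m[φ2→E] = [12, 8]
r1 m[φ3→Q] = [10, 11]
r1 m[φ3→K] = [10, 11]
r1 m[R→φ0] = [1, 1]
r1 m[R→φ2] = [1, 1]
r1 m[D→φ0] = [1, 1]
r1 m[D→φ1] = [1, 1]
r1 m[Q→φ3] = [1, 1]
r1 m[K→φ1] = [1, 1]
r1 m[K→φ3] = [1, 1]
r1 m[E→φ2] = [1, 1]
r2 m[φ0→R] = [16, 11]
r2 m[φ0→D] = [9, 18]
r2 m[φ1→D] = [3, 7]
r2 m[φ1→K] = [6, 4]
r2 m[φ2→R] = [13, 7]
r2 m[φ2→E] = [12, 8]
r2 m[φ3→Q] = [10, 11]
r2 m[φ3→K] = [10, 11]
r2 m[R→φ0] = [13, 7]
r2 m[R→φ2] = [16, 11]
r2 m[D→φ0] = [3, 7]
r2 m[D→φ1] = [9, 18]
r2 m[Q→φ3] = [1, 1]
r2 m[K→φ1] = [10, 11]
r2 m[K→φ3] = [6, 4]
r2 m[E→φ2] = [1, 1]
r3 m[φ0→R] = [84, 69]
r3 m[φ0→D] = [105, 180]
r3 m[φ1→D] = [32, 72]
r3 m[φ1→K] = [99, 54]
r3 m[φ2→R] = [13, 7]
r3 m[φ2→E] = [177, 108]
r3 m[φ3→Q] = [56, 48]
r3 m[φ3→K] = [10, 11]
r3 m[R→φ0] = [13, 7]
r3 m[R→φ2] = [16, 11]
r3 m[D→φ0] = [3, 7]
r3 m[D→φ1] = [9, 18]
r3 m[Q→φ3] = [1, 1]
r3 m[K→φ1] = [10, 11]
r3 m[K→φ3] = [6, 4]
r3 m[E→φ2] = [1, 1]
r4 m[φ0→R] = [84, 69]
r4 m[φ0→D] = [105, 180]
r4 m[φ1→D] = [32, 72]
r4 m[φ1→K] = [99, 54]
r4 m[φ2→R] = [13, 7]
r4 m[φ2→E] = [177, 108]
r4 m[φ3→Q] = [56, 48]
r4 m[φ3→K] = [10, 11]
r4 m[R→φ0] = [13, 7]
r4 m[R→φ2] = [84, 69]
r4 m[D→φ0] = [32, 72]
r4 m[D→φ1] = [105, 180]
r4 m[Q→φ3] = [1, 1]
r4 m[K→φ1] = [10, 11]
r4 m[K→φ3] = [99, 54]
r4 m[E→φ2] = [1, 1]
r5 m[φ0→R] = [872, 712]
r5 m[φ0→D] = [105, 180]
r5 m[φ1→D] = [32, 72]
r5 m[φ1→K] = [1005, 570]
r5 m[φ2→R] = [13, 7]
r5 m[φ2→E] = [963, 612]
r5 m[φ3→Q] = [900, 684]
r5 m[φ3→K] = [10, 11]
r5 m[R→φ0] = [13, 7]
r5 m[R→φ2] = [84, 69]
r5 m[D→φ0] = [32, 72]
r5 m[D→φ1] = [105, 180]
r5 m[Q→φ3] = [1, 1]
r5 m[K→φ1] = [10, 11]
r5 m[K→φ3] = [99, 54]
r5 m[E→φ2] = [1, 1]
r6 m[φ0→R] = [872, 712]
r6 m[φ0→D] = [105, 180]
r6 m[φ1→D] = [32, 72]
r6 m[φ1→K] = [1005, 570]
r6 m[φ2→R] = [13, 7]
r6 m[φ2→E] = [963, 612]
r6 m[φ3→Q] = [900, 684]
r6 m[φ3→K] = [10, 11]
r6 m[R→φ0] = [13, 7]
r6 m[R→φ2] = [872, 712]
r6 m[D→φ0] = [32, 72]
r6 m[D→φ1] = [105, 180]
r6 m[Q→φ3] = [1, 1]
r6 m[K→φ1] = [10, 11]
r6 m[K→φ3] = [1005, 570]
r6 m[E→φ2] = [1, 1]
r7 m[φ0→R] = [872, 712]
r7 m[φ0→D] = [105, 180]
r7 m[φ1→D] = [32, 72]
r7 m[φ1→K] = [1005, 570]
r7 m[φ2→R] = [13, 7]
r7 m[φ2→E] = [9984, 6336]
r7 m[φ3→Q] = [9180, 7140]
r7 m[φ3→K] = [10, 11]
r7 m[R→φ0] = [13, 7]
r7 m[R→φ2] = [872, 712]
r7 m[D→φ0] = [32, 72]
r7 m[D→φ1] = [105, 180]
r7 m[Q→φ3] = [1, 1]
r7 m[K→φ1] = [10, 11]
r7 m[K→φ3] = [1005, 570]
r7 m[E→φ2] = [1, 1]
r8 m[φ0→R] = [872, 712]
r8 m[φ0→D] = [105, 180]
r8 m[φ1→D] = [32, 72]
r8 m[φ1→K] = [1005, 570]
r8 m[φ2→R] = [13, 7]
r8 m[φ2→E] = [9984, 6336]
r8 m[φ3→Q] = [9180, 7140]
r8 m[φ3→K] = [10, 11]
r8 m[R→φ0] = [13, 7]
r8 m[R→φ2] = [872, 712]
r8 m[D→φ0] = [32, 72]
r8 m[D→φ1] = [105, 180]
r8 m[Q→φ3] = [1, 1]
r8 m[K→φ1] = [10, 11]
r8 m[K→φ3] = [1005, 570]
r8 m[E→φ2] = [1, 1]
fixed point reached at round 8
b[D] = ⊗ incoming = [3360, 12960]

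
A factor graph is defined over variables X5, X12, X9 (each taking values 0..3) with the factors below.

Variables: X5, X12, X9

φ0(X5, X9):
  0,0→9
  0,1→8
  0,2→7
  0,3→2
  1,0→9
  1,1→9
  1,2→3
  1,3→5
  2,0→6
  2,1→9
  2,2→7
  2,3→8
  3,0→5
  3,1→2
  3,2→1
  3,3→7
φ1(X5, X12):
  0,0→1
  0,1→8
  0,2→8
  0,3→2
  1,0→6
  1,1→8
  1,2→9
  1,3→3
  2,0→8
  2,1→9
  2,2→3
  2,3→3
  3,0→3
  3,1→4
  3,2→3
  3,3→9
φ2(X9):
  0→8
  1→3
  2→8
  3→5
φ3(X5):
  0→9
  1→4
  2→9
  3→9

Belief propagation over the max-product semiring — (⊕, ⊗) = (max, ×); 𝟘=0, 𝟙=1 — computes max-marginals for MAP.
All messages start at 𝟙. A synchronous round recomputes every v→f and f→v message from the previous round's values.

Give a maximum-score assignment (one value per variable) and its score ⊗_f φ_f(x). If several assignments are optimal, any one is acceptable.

assignment: (X5=0, X12=1, X9=0); score = 5184

init: all messages = 𝟙 over 4 values
r1 m[φ0→X5] = [9, 9, 9, 7]
r1 m[φ0→X9] = [9, 9, 7, 8]
r1 m[φ1→X5] = [8, 9, 9, 9]
r1 m[φ1→X12] = [8, 9, 9, 9]
r1 m[φ2→X9] = [8, 3, 8, 5]
r1 m[φ3→X5] = [9, 4, 9, 9]
r1 m[X5→φ0] = [1, 1, 1, 1]
r1 m[X5→φ1] = [1, 1, 1, 1]
r1 m[X5→φ3] = [1, 1, 1, 1]
r1 m[X12→φ1] = [1, 1, 1, 1]
r1 m[X9→φ0] = [1, 1, 1, 1]
r1 m[X9→φ2] = [1, 1, 1, 1]
r2 m[φ0→X5] = [9, 9, 9, 7]
r2 m[φ0→X9] = [9, 9, 7, 8]
r2 m[φ1→X5] = [8, 9, 9, 9]
r2 m[φ1→X12] = [8, 9, 9, 9]
r2 m[φ2→X9] = [8, 3, 8, 5]
r2 m[φ3→X5] = [9, 4, 9, 9]
r2 m[X5→φ0] = [72, 36, 81, 81]
r2 m[X5→φ1] = [81, 36, 81, 63]
r2 m[X5→φ3] = [72, 81, 81, 63]
r2 m[X12→φ1] = [1, 1, 1, 1]
r2 m[X9→φ0] = [8, 3, 8, 5]
r2 m[X9→φ2] = [9, 9, 7, 8]
r3 m[φ0→X5] = [72, 72, 56, 40]
r3 m[φ0→X9] = [648, 729, 567, 648]
r3 m[φ1→X5] = [8, 9, 9, 9]
r3 m[φ1→X12] = [648, 729, 648, 567]
r3 m[φ2→X9] = [8, 3, 8, 5]
r3 m[φ3→X5] = [9, 4, 9, 9]
r3 m[X5→φ0] = [72, 36, 81, 81]
r3 m[X5→φ1] = [81, 36, 81, 63]
r3 m[X5→φ3] = [72, 81, 81, 63]
r3 m[X12→φ1] = [1, 1, 1, 1]
r3 m[X9→φ0] = [8, 3, 8, 5]
r3 m[X9→φ2] = [9, 9, 7, 8]
r4 m[φ0→X5] = [72, 72, 56, 40]
r4 m[φ0→X9] = [648, 729, 567, 648]
r4 m[φ1→X5] = [8, 9, 9, 9]
r4 m[φ1→X12] = [648, 729, 648, 567]
r4 m[φ2→X9] = [8, 3, 8, 5]
r4 m[φ3→X5] = [9, 4, 9, 9]
r4 m[X5→φ0] = [72, 36, 81, 81]
r4 m[X5→φ1] = [648, 288, 504, 360]
r4 m[X5→φ3] = [576, 648, 504, 360]
r4 m[X12→φ1] = [1, 1, 1, 1]
r4 m[X9→φ0] = [8, 3, 8, 5]
r4 m[X9→φ2] = [648, 729, 567, 648]
r5 m[φ0→X5] = [72, 72, 56, 40]
r5 m[φ0→X9] = [648, 729, 567, 648]
r5 m[φ1→X5] = [8, 9, 9, 9]
r5 m[φ1→X12] = [4032, 5184, 5184, 3240]
r5 m[φ2→X9] = [8, 3, 8, 5]
r5 m[φ3→X5] = [9, 4, 9, 9]
r5 m[X5→φ0] = [72, 36, 81, 81]
r5 m[X5→φ1] = [648, 288, 504, 360]
r5 m[X5→φ3] = [576, 648, 504, 360]
r5 m[X12→φ1] = [1, 1, 1, 1]
r5 m[X9→φ0] = [8, 3, 8, 5]
r5 m[X9→φ2] = [648, 729, 567, 648]
r6 m[φ0→X5] = [72, 72, 56, 40]
r6 m[φ0→X9] = [648, 729, 567, 648]
r6 m[φ1→X5] = [8, 9, 9, 9]
r6 m[φ1→X12] = [4032, 5184, 5184, 3240]
r6 m[φ2→X9] = [8, 3, 8, 5]
r6 m[φ3→X5] = [9, 4, 9, 9]
r6 m[X5→φ0] = [72, 36, 81, 81]
r6 m[X5→φ1] = [648, 288, 504, 360]
r6 m[X5→φ3] = [576, 648, 504, 360]
r6 m[X12→φ1] = [1, 1, 1, 1]
r6 m[X9→φ0] = [8, 3, 8, 5]
r6 m[X9→φ2] = [648, 729, 567, 648]
fixed point reached at round 6
traceback from X5: (X5=0, X12=1, X9=0), score=5184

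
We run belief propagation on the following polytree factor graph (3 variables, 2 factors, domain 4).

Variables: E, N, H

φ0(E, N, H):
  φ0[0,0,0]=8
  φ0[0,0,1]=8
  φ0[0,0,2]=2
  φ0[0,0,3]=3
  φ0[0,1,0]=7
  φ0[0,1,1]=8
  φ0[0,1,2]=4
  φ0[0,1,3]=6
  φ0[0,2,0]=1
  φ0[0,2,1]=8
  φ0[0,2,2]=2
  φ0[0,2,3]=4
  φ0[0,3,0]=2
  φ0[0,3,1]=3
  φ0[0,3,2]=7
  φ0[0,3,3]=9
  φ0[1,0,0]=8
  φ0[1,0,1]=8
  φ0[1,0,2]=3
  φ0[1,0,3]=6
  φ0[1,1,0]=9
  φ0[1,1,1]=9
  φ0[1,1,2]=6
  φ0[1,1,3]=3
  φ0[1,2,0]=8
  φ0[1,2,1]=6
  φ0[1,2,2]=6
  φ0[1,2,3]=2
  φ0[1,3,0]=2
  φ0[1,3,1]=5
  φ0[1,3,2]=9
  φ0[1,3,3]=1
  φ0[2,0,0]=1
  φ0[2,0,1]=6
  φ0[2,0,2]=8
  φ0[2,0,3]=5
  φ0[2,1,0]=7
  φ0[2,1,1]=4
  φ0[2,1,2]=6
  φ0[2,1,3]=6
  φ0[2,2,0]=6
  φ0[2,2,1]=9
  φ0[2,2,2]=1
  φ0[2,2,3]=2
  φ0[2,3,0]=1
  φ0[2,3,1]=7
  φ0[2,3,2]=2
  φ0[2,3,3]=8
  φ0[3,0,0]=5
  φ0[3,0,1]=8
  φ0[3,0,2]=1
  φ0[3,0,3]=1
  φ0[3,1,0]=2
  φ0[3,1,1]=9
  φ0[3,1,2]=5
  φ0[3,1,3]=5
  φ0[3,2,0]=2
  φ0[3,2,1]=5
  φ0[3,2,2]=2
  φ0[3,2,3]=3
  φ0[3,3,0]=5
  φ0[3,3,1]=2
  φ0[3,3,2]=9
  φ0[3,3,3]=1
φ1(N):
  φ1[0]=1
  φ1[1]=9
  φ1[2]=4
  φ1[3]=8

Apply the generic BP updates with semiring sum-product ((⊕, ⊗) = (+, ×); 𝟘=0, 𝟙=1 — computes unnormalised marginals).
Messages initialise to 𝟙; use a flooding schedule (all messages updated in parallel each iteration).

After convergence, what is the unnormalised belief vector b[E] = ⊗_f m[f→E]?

b[E] = [474, 492, 443, 388]

init: all messages = 𝟙 over 4 values
r1 m[φ0→E] = [82, 91, 79, 65]
r1 m[φ0→N] = [81, 96, 67, 73]
r1 m[φ0→H] = [74, 105, 73, 65]
r1 m[φ1→N] = [1, 9, 4, 8]
r1 m[E→φ0] = [1, 1, 1, 1]
r1 m[N→φ0] = [1, 1, 1, 1]
r1 m[N→φ1] = [1, 1, 1, 1]
r1 m[H→φ0] = [1, 1, 1, 1]
r2 m[φ0→E] = [82, 91, 79, 65]
r2 m[φ0→N] = [81, 96, 67, 73]
r2 m[φ0→H] = [74, 105, 73, 65]
r2 m[φ1→N] = [1, 9, 4, 8]
r2 m[E→φ0] = [1, 1, 1, 1]
r2 m[N→φ0] = [1, 9, 4, 8]
r2 m[N→φ1] = [81, 96, 67, 73]
r2 m[H→φ0] = [1, 1, 1, 1]
r3 m[φ0→E] = [474, 492, 443, 388]
r3 m[φ0→N] = [81, 96, 67, 73]
r3 m[φ0→H] = [395, 548, 463, 391]
r3 m[φ1→N] = [1, 9, 4, 8]
r3 m[E→φ0] = [1, 1, 1, 1]
r3 m[N→φ0] = [1, 9, 4, 8]
r3 m[N→φ1] = [81, 96, 67, 73]
r3 m[H→φ0] = [1, 1, 1, 1]
r4 m[φ0→E] = [474, 492, 443, 388]
r4 m[φ0→N] = [81, 96, 67, 73]
r4 m[φ0→H] = [395, 548, 463, 391]
r4 m[φ1→N] = [1, 9, 4, 8]
r4 m[E→φ0] = [1, 1, 1, 1]
r4 m[N→φ0] = [1, 9, 4, 8]
r4 m[N→φ1] = [81, 96, 67, 73]
r4 m[H→φ0] = [1, 1, 1, 1]
fixed point reached at round 4
b[E] = ⊗ incoming = [474, 492, 443, 388]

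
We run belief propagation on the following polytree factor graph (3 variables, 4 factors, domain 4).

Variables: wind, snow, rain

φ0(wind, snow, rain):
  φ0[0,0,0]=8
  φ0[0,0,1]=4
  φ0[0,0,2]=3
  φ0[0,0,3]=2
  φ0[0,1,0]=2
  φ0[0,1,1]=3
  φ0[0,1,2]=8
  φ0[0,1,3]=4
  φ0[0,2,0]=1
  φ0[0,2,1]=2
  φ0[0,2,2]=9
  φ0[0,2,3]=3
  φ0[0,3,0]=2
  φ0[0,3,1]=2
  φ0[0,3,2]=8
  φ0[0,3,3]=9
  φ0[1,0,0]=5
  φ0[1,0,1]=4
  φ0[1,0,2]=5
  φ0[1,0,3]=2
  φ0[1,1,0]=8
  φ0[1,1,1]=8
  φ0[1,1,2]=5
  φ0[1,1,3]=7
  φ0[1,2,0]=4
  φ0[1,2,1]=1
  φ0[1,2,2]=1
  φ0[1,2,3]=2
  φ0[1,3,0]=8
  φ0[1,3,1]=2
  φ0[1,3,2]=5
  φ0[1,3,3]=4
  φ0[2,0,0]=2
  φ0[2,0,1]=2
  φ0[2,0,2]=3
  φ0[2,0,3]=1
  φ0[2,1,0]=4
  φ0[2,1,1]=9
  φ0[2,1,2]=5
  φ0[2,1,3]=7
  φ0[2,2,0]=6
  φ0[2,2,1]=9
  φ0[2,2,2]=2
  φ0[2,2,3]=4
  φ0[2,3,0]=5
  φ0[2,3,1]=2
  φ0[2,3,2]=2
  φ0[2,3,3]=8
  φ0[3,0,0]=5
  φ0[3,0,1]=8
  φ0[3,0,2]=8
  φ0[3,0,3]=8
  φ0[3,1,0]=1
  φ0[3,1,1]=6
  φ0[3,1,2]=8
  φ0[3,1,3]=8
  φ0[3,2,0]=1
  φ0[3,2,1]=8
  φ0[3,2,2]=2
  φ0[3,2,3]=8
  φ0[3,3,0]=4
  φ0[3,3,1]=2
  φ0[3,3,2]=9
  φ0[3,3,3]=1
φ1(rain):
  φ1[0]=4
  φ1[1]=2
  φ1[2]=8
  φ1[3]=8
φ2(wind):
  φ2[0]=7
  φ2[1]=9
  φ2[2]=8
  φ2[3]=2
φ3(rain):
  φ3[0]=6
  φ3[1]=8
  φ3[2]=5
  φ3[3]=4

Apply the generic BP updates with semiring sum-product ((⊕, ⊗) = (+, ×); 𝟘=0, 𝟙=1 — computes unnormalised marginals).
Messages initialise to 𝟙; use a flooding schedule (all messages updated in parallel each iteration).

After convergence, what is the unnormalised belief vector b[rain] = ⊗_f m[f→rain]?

b[rain] = [11376, 6976, 19600, 15072]

init: all messages = 𝟙 over 4 values
r1 m[φ0→wind] = [70, 71, 71, 87]
r1 m[φ0→snow] = [70, 93, 63, 73]
r1 m[φ0→rain] = [66, 72, 83, 78]
r1 m[φ1→rain] = [4, 2, 8, 8]
r1 m[φ2→wind] = [7, 9, 8, 2]
r1 m[φ3→rain] = [6, 8, 5, 4]
r1 m[wind→φ0] = [1, 1, 1, 1]
r1 m[wind→φ2] = [1, 1, 1, 1]
r1 m[snow→φ0] = [1, 1, 1, 1]
r1 m[rain→φ0] = [1, 1, 1, 1]
r1 m[rain→φ1] = [1, 1, 1, 1]
r1 m[rain→φ3] = [1, 1, 1, 1]
r2 m[φ0→wind] = [70, 71, 71, 87]
r2 m[φ0→snow] = [70, 93, 63, 73]
r2 m[φ0→rain] = [66, 72, 83, 78]
r2 m[φ1→rain] = [4, 2, 8, 8]
r2 m[φ2→wind] = [7, 9, 8, 2]
r2 m[φ3→rain] = [6, 8, 5, 4]
r2 m[wind→φ0] = [7, 9, 8, 2]
r2 m[wind→φ2] = [70, 71, 71, 87]
r2 m[snow→φ0] = [1, 1, 1, 1]
r2 m[rain→φ0] = [24, 16, 40, 32]
r2 m[rain→φ1] = [396, 576, 415, 312]
r2 m[rain→φ3] = [264, 144, 664, 624]
r3 m[φ0→wind] = [2184, 1960, 1880, 2528]
r3 m[φ0→snow] = [10616, 17208, 10472, 14728]
r3 m[φ0→rain] = [474, 436, 490, 471]
r3 m[φ1→rain] = [4, 2, 8, 8]
r3 m[φ2→wind] = [7, 9, 8, 2]
r3 m[φ3→rain] = [6, 8, 5, 4]
r3 m[wind→φ0] = [7, 9, 8, 2]
r3 m[wind→φ2] = [70, 71, 71, 87]
r3 m[snow→φ0] = [1, 1, 1, 1]
r3 m[rain→φ0] = [24, 16, 40, 32]
r3 m[rain→φ1] = [396, 576, 415, 312]
r3 m[rain→φ3] = [264, 144, 664, 624]
r4 m[φ0→wind] = [2184, 1960, 1880, 2528]
r4 m[φ0→snow] = [10616, 17208, 10472, 14728]
r4 m[φ0→rain] = [474, 436, 490, 471]
r4 m[φ1→rain] = [4, 2, 8, 8]
r4 m[φ2→wind] = [7, 9, 8, 2]
r4 m[φ3→rain] = [6, 8, 5, 4]
r4 m[wind→φ0] = [7, 9, 8, 2]
r4 m[wind→φ2] = [2184, 1960, 1880, 2528]
r4 m[snow→φ0] = [1, 1, 1, 1]
r4 m[rain→φ0] = [24, 16, 40, 32]
r4 m[rain→φ1] = [2844, 3488, 2450, 1884]
r4 m[rain→φ3] = [1896, 872, 3920, 3768]
r5 m[φ0→wind] = [2184, 1960, 1880, 2528]
r5 m[φ0→snow] = [10616, 17208, 10472, 14728]
r5 m[φ0→rain] = [474, 436, 490, 471]
r5 m[φ1→rain] = [4, 2, 8, 8]
r5 m[φ2→wind] = [7, 9, 8, 2]
r5 m[φ3→rain] = [6, 8, 5, 4]
r5 m[wind→φ0] = [7, 9, 8, 2]
r5 m[wind→φ2] = [2184, 1960, 1880, 2528]
r5 m[snow→φ0] = [1, 1, 1, 1]
r5 m[rain→φ0] = [24, 16, 40, 32]
r5 m[rain→φ1] = [2844, 3488, 2450, 1884]
r5 m[rain→φ3] = [1896, 872, 3920, 3768]
fixed point reached at round 5
b[rain] = ⊗ incoming = [11376, 6976, 19600, 15072]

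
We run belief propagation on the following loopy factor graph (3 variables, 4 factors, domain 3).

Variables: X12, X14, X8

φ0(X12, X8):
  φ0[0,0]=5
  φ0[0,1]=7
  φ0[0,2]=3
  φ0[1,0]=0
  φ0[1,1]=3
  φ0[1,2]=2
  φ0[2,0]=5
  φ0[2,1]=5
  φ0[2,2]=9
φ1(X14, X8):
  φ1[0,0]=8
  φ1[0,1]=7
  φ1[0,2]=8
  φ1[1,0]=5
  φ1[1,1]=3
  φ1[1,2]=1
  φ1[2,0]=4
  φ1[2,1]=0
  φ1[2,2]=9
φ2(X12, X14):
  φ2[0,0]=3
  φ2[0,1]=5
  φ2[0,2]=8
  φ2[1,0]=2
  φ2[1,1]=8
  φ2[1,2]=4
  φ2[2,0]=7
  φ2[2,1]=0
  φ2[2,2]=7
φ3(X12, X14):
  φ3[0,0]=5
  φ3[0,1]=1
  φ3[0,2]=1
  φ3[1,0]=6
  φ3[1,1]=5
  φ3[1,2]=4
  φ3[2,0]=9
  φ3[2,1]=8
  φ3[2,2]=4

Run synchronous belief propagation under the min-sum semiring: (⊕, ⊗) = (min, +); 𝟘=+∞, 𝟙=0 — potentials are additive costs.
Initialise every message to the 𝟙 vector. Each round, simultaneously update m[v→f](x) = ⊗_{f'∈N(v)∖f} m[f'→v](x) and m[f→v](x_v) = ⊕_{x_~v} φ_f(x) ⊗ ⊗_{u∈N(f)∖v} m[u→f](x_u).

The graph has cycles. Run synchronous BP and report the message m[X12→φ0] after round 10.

message @ round 10 = [75, 79, 75]

init: all messages = 𝟙 over 3 values
r1 m[φ0→X12] = [3, 0, 5]
r1 m[φ0→X8] = [0, 3, 2]
r1 m[φ1→X14] = [7, 1, 0]
r1 m[φ1→X8] = [4, 0, 1]
r1 m[φ2→X12] = [3, 2, 0]
r1 m[φ2→X14] = [2, 0, 4]
r1 m[φ3→X12] = [1, 4, 4]
r1 m[φ3→X14] = [5, 1, 1]
r1 m[X12→φ0] = [0, 0, 0]
r1 m[X12→φ2] = [0, 0, 0]
r1 m[X12→φ3] = [0, 0, 0]
r1 m[X14→φ1] = [0, 0, 0]
r1 m[X14→φ2] = [0, 0, 0]
r1 m[X14→φ3] = [0, 0, 0]
r1 m[X8→φ0] = [0, 0, 0]
r1 m[X8→φ1] = [0, 0, 0]
r2 m[φ0→X12] = [3, 0, 5]
r2 m[φ0→X8] = [0, 3, 2]
r2 m[φ1→X14] = [7, 1, 0]
r2 m[φ1→X8] = [4, 0, 1]
r2 m[φ2→X12] = [3, 2, 0]
r2 m[φ2→X14] = [2, 0, 4]
r2 m[φ3→X12] = [1, 4, 4]
r2 m[φ3→X14] = [5, 1, 1]
r2 m[X12→φ0] = [4, 6, 4]
r2 m[X12→φ2] = [4, 4, 9]
r2 m[X12→φ3] = [6, 2, 5]
r2 m[X14→φ1] = [7, 1, 5]
r2 m[X14→φ2] = [12, 2, 1]
r2 m[X14→φ3] = [9, 1, 4]
r2 m[X8→φ0] = [4, 0, 1]
r2 m[X8→φ1] = [0, 3, 2]
r3 m[φ0→X12] = [4, 3, 5]
r3 m[φ0→X8] = [6, 9, 7]
r3 m[φ1→X14] = [8, 3, 3]
r3 m[φ1→X8] = [6, 4, 2]
r3 m[φ2→X12] = [7, 5, 2]
r3 m[φ2→X14] = [6, 9, 8]
r3 m[φ3→X12] = [2, 6, 8]
r3 m[φ3→X14] = [8, 7, 6]
r3 m[X12→φ0] = [4, 6, 4]
r3 m[X12→φ2] = [4, 4, 9]
r3 m[X12→φ3] = [6, 2, 5]
r3 m[X14→φ1] = [7, 1, 5]
r3 m[X14→φ2] = [12, 2, 1]
r3 m[X14→φ3] = [9, 1, 4]
r3 m[X8→φ0] = [4, 0, 1]
r3 m[X8→φ1] = [0, 3, 2]
r4 m[φ0→X12] = [4, 3, 5]
r4 m[φ0→X8] = [6, 9, 7]
r4 m[φ1→X14] = [8, 3, 3]
r4 m[φ1→X8] = [6, 4, 2]
r4 m[φ2→X12] = [7, 5, 2]
r4 m[φ2→X14] = [6, 9, 8]
r4 m[φ3→X12] = [2, 6, 8]
r4 m[φ3→X14] = [8, 7, 6]
r4 m[X12→φ0] = [9, 11, 10]
r4 m[X12→φ2] = [6, 9, 13]
r4 m[X12→φ3] = [11, 8, 7]
r4 m[X14→φ1] = [14, 16, 14]
r4 m[X14→φ2] = [16, 10, 9]
r4 m[X14→φ3] = [14, 12, 11]
r4 m[X8→φ0] = [6, 4, 2]
r4 m[X8→φ1] = [6, 9, 7]
r5 m[φ0→X12] = [5, 4, 9]
r5 m[φ0→X8] = [11, 14, 12]
r5 m[φ1→X14] = [14, 8, 9]
r5 m[φ1→X8] = [18, 14, 17]
r5 m[φ2→X12] = [15, 13, 10]
r5 m[φ2→X14] = [9, 11, 13]
r5 m[φ3→X12] = [12, 15, 15]
r5 m[φ3→X14] = [14, 12, 11]
r5 m[X12→φ0] = [9, 11, 10]
r5 m[X12→φ2] = [6, 9, 13]
r5 m[X12→φ3] = [11, 8, 7]
r5 m[X14→φ1] = [14, 16, 14]
r5 m[X14→φ2] = [16, 10, 9]
r5 m[X14→φ3] = [14, 12, 11]
r5 m[X8→φ0] = [6, 4, 2]
r5 m[X8→φ1] = [6, 9, 7]
r6 m[φ0→X12] = [5, 4, 9]
r6 m[φ0→X8] = [11, 14, 12]
r6 m[φ1→X14] = [14, 8, 9]
r6 m[φ1→X8] = [18, 14, 17]
r6 m[φ2→X12] = [15, 13, 10]
r6 m[φ2→X14] = [9, 11, 13]
r6 m[φ3→X12] = [12, 15, 15]
r6 m[φ3→X14] = [14, 12, 11]
r6 m[X12→φ0] = [27, 28, 25]
r6 m[X12→φ2] = [17, 19, 24]
r6 m[X12→φ3] = [20, 17, 19]
r6 m[X14→φ1] = [23, 23, 24]
r6 m[X14→φ2] = [28, 20, 20]
r6 m[X14→φ3] = [23, 19, 22]
r6 m[X8→φ0] = [18, 14, 17]
r6 m[X8→φ1] = [11, 14, 12]
r7 m[φ0→X12] = [20, 17, 19]
r7 m[φ0→X8] = [28, 30, 30]
r7 m[φ1→X14] = [19, 13, 14]
r7 m[φ1→X8] = [28, 24, 24]
r7 m[φ2→X12] = [25, 24, 20]
r7 m[φ2→X14] = [20, 22, 23]
r7 m[φ3→X12] = [20, 24, 26]
r7 m[φ3→X14] = [23, 21, 21]
r7 m[X12→φ0] = [27, 28, 25]
r7 m[X12→φ2] = [17, 19, 24]
r7 m[X12→φ3] = [20, 17, 19]
r7 m[X14→φ1] = [23, 23, 24]
r7 m[X14→φ2] = [28, 20, 20]
r7 m[X14→φ3] = [23, 19, 22]
r7 m[X8→φ0] = [18, 14, 17]
r7 m[X8→φ1] = [11, 14, 12]
r8 m[φ0→X12] = [20, 17, 19]
r8 m[φ0→X8] = [28, 30, 30]
r8 m[φ1→X14] = [19, 13, 14]
r8 m[φ1→X8] = [28, 24, 24]
r8 m[φ2→X12] = [25, 24, 20]
r8 m[φ2→X14] = [20, 22, 23]
r8 m[φ3→X12] = [20, 24, 26]
r8 m[φ3→X14] = [23, 21, 21]
r8 m[X12→φ0] = [45, 48, 46]
r8 m[X12→φ2] = [40, 41, 45]
r8 m[X12→φ3] = [45, 41, 39]
r8 m[X14→φ1] = [43, 43, 44]
r8 m[X14→φ2] = [42, 34, 35]
r8 m[X14→φ3] = [39, 35, 37]
r8 m[X8→φ0] = [28, 24, 24]
r8 m[X8→φ1] = [28, 30, 30]
r9 m[φ0→X12] = [27, 26, 29]
r9 m[φ0→X8] = [48, 51, 48]
r9 m[φ1→X14] = [36, 31, 30]
r9 m[φ1→X8] = [48, 44, 44]
r9 m[φ2→X12] = [39, 39, 34]
r9 m[φ2→X14] = [43, 45, 45]
r9 m[φ3→X12] = [36, 40, 41]
r9 m[φ3→X14] = [47, 46, 43]
r9 m[X12→φ0] = [45, 48, 46]
r9 m[X12→φ2] = [40, 41, 45]
r9 m[X12→φ3] = [45, 41, 39]
r9 m[X14→φ1] = [43, 43, 44]
r9 m[X14→φ2] = [42, 34, 35]
r9 m[X14→φ3] = [39, 35, 37]
r9 m[X8→φ0] = [28, 24, 24]
r9 m[X8→φ1] = [28, 30, 30]
r10 m[φ0→X12] = [27, 26, 29]
r10 m[φ0→X8] = [48, 51, 48]
r10 m[φ1→X14] = [36, 31, 30]
r10 m[φ1→X8] = [48, 44, 44]
r10 m[φ2→X12] = [39, 39, 34]
r10 m[φ2→X14] = [43, 45, 45]
r10 m[φ3→X12] = [36, 40, 41]
r10 m[φ3→X14] = [47, 46, 43]
r10 m[X12→φ0] = [75, 79, 75]
r10 m[X12→φ2] = [63, 66, 70]
r10 m[X12→φ3] = [66, 65, 63]
r10 m[X14→φ1] = [90, 91, 88]
r10 m[X14→φ2] = [83, 77, 73]
r10 m[X14→φ3] = [79, 76, 75]
r10 m[X8→φ0] = [48, 44, 44]
r10 m[X8→φ1] = [48, 51, 48]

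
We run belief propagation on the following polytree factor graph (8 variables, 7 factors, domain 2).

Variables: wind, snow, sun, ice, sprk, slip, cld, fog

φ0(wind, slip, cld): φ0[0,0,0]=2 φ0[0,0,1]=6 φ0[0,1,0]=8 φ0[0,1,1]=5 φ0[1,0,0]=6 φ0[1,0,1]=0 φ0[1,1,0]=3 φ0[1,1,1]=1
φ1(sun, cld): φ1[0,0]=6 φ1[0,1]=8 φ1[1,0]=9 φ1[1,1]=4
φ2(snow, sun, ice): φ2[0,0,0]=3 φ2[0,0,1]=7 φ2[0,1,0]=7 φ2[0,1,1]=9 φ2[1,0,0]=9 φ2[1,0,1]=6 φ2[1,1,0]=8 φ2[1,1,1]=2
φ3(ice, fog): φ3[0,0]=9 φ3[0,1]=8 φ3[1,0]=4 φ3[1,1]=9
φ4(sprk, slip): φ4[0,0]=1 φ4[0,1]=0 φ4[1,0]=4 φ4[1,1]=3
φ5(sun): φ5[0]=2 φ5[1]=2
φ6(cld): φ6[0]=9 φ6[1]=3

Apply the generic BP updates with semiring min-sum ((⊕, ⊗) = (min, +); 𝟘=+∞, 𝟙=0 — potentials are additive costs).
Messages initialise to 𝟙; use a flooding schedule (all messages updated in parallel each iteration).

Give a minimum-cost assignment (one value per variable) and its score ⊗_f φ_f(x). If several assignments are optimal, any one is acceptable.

init: all messages = 𝟙 over 2 values
r1 m[φ0→wind] = [2, 0]
r1 m[φ0→slip] = [0, 1]
r1 m[φ0→cld] = [2, 0]
r1 m[φ1→sun] = [6, 4]
r1 m[φ1→cld] = [6, 4]
r1 m[φ2→snow] = [3, 2]
r1 m[φ2→sun] = [3, 2]
r1 m[φ2→ice] = [3, 2]
r1 m[φ3→ice] = [8, 4]
r1 m[φ3→fog] = [4, 8]
r1 m[φ4→sprk] = [0, 3]
r1 m[φ4→slip] = [1, 0]
r1 m[φ5→sun] = [2, 2]
r1 m[φ6→cld] = [9, 3]
r1 m[wind→φ0] = [0, 0]
r1 m[snow→φ2] = [0, 0]
r1 m[sun→φ1] = [0, 0]
r1 m[sun→φ2] = [0, 0]
r1 m[sun→φ5] = [0, 0]
r1 m[ice→φ2] = [0, 0]
r1 m[ice→φ3] = [0, 0]
r1 m[sprk→φ4] = [0, 0]
r1 m[slip→φ0] = [0, 0]
r1 m[slip→φ4] = [0, 0]
r1 m[cld→φ0] = [0, 0]
r1 m[cld→φ1] = [0, 0]
r1 m[cld→φ6] = [0, 0]
r1 m[fog→φ3] = [0, 0]
r2 m[φ0→wind] = [2, 0]
r2 m[φ0→slip] = [0, 1]
r2 m[φ0→cld] = [2, 0]
r2 m[φ1→sun] = [6, 4]
r2 m[φ1→cld] = [6, 4]
r2 m[φ2→snow] = [3, 2]
r2 m[φ2→sun] = [3, 2]
r2 m[φ2→ice] = [3, 2]
r2 m[φ3→ice] = [8, 4]
r2 m[φ3→fog] = [4, 8]
r2 m[φ4→sprk] = [0, 3]
r2 m[φ4→slip] = [1, 0]
r2 m[φ5→sun] = [2, 2]
r2 m[φ6→cld] = [9, 3]
r2 m[wind→φ0] = [0, 0]
r2 m[snow→φ2] = [0, 0]
r2 m[sun→φ1] = [5, 4]
r2 m[sun→φ2] = [8, 6]
r2 m[sun→φ5] = [9, 6]
r2 m[ice→φ2] = [8, 4]
r2 m[ice→φ3] = [3, 2]
r2 m[sprk→φ4] = [0, 0]
r2 m[slip→φ0] = [1, 0]
r2 m[slip→φ4] = [0, 1]
r2 m[cld→φ0] = [15, 7]
r2 m[cld→φ1] = [11, 3]
r2 m[cld→φ6] = [8, 4]
r2 m[fog→φ3] = [0, 0]
r3 m[φ0→wind] = [12, 8]
r3 m[φ0→slip] = [7, 8]
r3 m[φ0→cld] = [3, 1]
r3 m[φ1→sun] = [11, 7]
r3 m[φ1→cld] = [11, 8]
r3 m[φ2→snow] = [19, 12]
r3 m[φ2→sun] = [10, 6]
r3 m[φ2→ice] = [11, 8]
r3 m[φ3→ice] = [8, 4]
r3 m[φ3→fog] = [6, 11]
r3 m[φ4→sprk] = [1, 4]
r3 m[φ4→slip] = [1, 0]
r3 m[φ5→sun] = [2, 2]
r3 m[φ6→cld] = [9, 3]
r3 m[wind→φ0] = [0, 0]
r3 m[snow→φ2] = [0, 0]
r3 m[sun→φ1] = [5, 4]
r3 m[sun→φ2] = [8, 6]
r3 m[sun→φ5] = [9, 6]
r3 m[ice→φ2] = [8, 4]
r3 m[ice→φ3] = [3, 2]
r3 m[sprk→φ4] = [0, 0]
r3 m[slip→φ0] = [1, 0]
r3 m[slip→φ4] = [0, 1]
r3 m[cld→φ0] = [15, 7]
r3 m[cld→φ1] = [11, 3]
r3 m[cld→φ6] = [8, 4]
r3 m[fog→φ3] = [0, 0]
r4 m[φ0→wind] = [12, 8]
r4 m[φ0→slip] = [7, 8]
r4 m[φ0→cld] = [3, 1]
r4 m[φ1→sun] = [11, 7]
r4 m[φ1→cld] = [11, 8]
r4 m[φ2→snow] = [19, 12]
r4 m[φ2→sun] = [10, 6]
r4 m[φ2→ice] = [11, 8]
r4 m[φ3→ice] = [8, 4]
r4 m[φ3→fog] = [6, 11]
r4 m[φ4→sprk] = [1, 4]
r4 m[φ4→slip] = [1, 0]
r4 m[φ5→sun] = [2, 2]
r4 m[φ6→cld] = [9, 3]
r4 m[wind→φ0] = [0, 0]
r4 m[snow→φ2] = [0, 0]
r4 m[sun→φ1] = [12, 8]
r4 m[sun→φ2] = [13, 9]
r4 m[sun→φ5] = [21, 13]
r4 m[ice→φ2] = [8, 4]
r4 m[ice→φ3] = [11, 8]
r4 m[sprk→φ4] = [0, 0]
r4 m[slip→φ0] = [1, 0]
r4 m[slip→φ4] = [7, 8]
r4 m[cld→φ0] = [20, 11]
r4 m[cld→φ1] = [12, 4]
r4 m[cld→φ6] = [14, 9]
r4 m[fog→φ3] = [0, 0]
r5 m[φ0→wind] = [16, 12]
r5 m[φ0→slip] = [11, 12]
r5 m[φ0→cld] = [3, 1]
r5 m[φ1→sun] = [12, 8]
r5 m[φ1→cld] = [17, 12]
r5 m[φ2→snow] = [22, 15]
r5 m[φ2→sun] = [10, 6]
r5 m[φ2→ice] = [16, 11]
r5 m[φ3→ice] = [8, 4]
r5 m[φ3→fog] = [12, 17]
r5 m[φ4→sprk] = [8, 11]
r5 m[φ4→slip] = [1, 0]
r5 m[φ5→sun] = [2, 2]
r5 m[φ6→cld] = [9, 3]
r5 m[wind→φ0] = [0, 0]
r5 m[snow→φ2] = [0, 0]
r5 m[sun→φ1] = [12, 8]
r5 m[sun→φ2] = [13, 9]
r5 m[sun→φ5] = [21, 13]
r5 m[ice→φ2] = [8, 4]
r5 m[ice→φ3] = [11, 8]
r5 m[sprk→φ4] = [0, 0]
r5 m[slip→φ0] = [1, 0]
r5 m[slip→φ4] = [7, 8]
r5 m[cld→φ0] = [20, 11]
r5 m[cld→φ1] = [12, 4]
r5 m[cld→φ6] = [14, 9]
r5 m[fog→φ3] = [0, 0]
r6 m[φ0→wind] = [16, 12]
r6 m[φ0→slip] = [11, 12]
r6 m[φ0→cld] = [3, 1]
r6 m[φ1→sun] = [12, 8]
r6 m[φ1→cld] = [17, 12]
r6 m[φ2→snow] = [22, 15]
r6 m[φ2→sun] = [10, 6]
r6 m[φ2→ice] = [16, 11]
r6 m[φ3→ice] = [8, 4]
r6 m[φ3→fog] = [12, 17]
r6 m[φ4→sprk] = [8, 11]
r6 m[φ4→slip] = [1, 0]
r6 m[φ5→sun] = [2, 2]
r6 m[φ6→cld] = [9, 3]
r6 m[wind→φ0] = [0, 0]
r6 m[snow→φ2] = [0, 0]
r6 m[sun→φ1] = [12, 8]
r6 m[sun→φ2] = [14, 10]
r6 m[sun→φ5] = [22, 14]
r6 m[ice→φ2] = [8, 4]
r6 m[ice→φ3] = [16, 11]
r6 m[sprk→φ4] = [0, 0]
r6 m[slip→φ0] = [1, 0]
r6 m[slip→φ4] = [11, 12]
r6 m[cld→φ0] = [26, 15]
r6 m[cld→φ1] = [12, 4]
r6 m[cld→φ6] = [20, 13]
r6 m[fog→φ3] = [0, 0]
r7 m[φ0→wind] = [20, 16]
r7 m[φ0→slip] = [15, 16]
r7 m[φ0→cld] = [3, 1]
r7 m[φ1→sun] = [12, 8]
r7 m[φ1→cld] = [17, 12]
r7 m[φ2→snow] = [23, 16]
r7 m[φ2→sun] = [10, 6]
r7 m[φ2→ice] = [17, 12]
r7 m[φ3→ice] = [8, 4]
r7 m[φ3→fog] = [15, 20]
r7 m[φ4→sprk] = [12, 15]
r7 m[φ4→slip] = [1, 0]
r7 m[φ5→sun] = [2, 2]
r7 m[φ6→cld] = [9, 3]
r7 m[wind→φ0] = [0, 0]
r7 m[snow→φ2] = [0, 0]
r7 m[sun→φ1] = [12, 8]
r7 m[sun→φ2] = [14, 10]
r7 m[sun→φ5] = [22, 14]
r7 m[ice→φ2] = [8, 4]
r7 m[ice→φ3] = [16, 11]
r7 m[sprk→φ4] = [0, 0]
r7 m[slip→φ0] = [1, 0]
r7 m[slip→φ4] = [11, 12]
r7 m[cld→φ0] = [26, 15]
r7 m[cld→φ1] = [12, 4]
r7 m[cld→φ6] = [20, 13]
r7 m[fog→φ3] = [0, 0]
r8 m[φ0→wind] = [20, 16]
r8 m[φ0→slip] = [15, 16]
r8 m[φ0→cld] = [3, 1]
r8 m[φ1→sun] = [12, 8]
r8 m[φ1→cld] = [17, 12]
r8 m[φ2→snow] = [23, 16]
r8 m[φ2→sun] = [10, 6]
r8 m[φ2→ice] = [17, 12]
r8 m[φ3→ice] = [8, 4]
r8 m[φ3→fog] = [15, 20]
r8 m[φ4→sprk] = [12, 15]
r8 m[φ4→slip] = [1, 0]
r8 m[φ5→sun] = [2, 2]
r8 m[φ6→cld] = [9, 3]
r8 m[wind→φ0] = [0, 0]
r8 m[snow→φ2] = [0, 0]
r8 m[sun→φ1] = [12, 8]
r8 m[sun→φ2] = [14, 10]
r8 m[sun→φ5] = [22, 14]
r8 m[ice→φ2] = [8, 4]
r8 m[ice→φ3] = [17, 12]
r8 m[sprk→φ4] = [0, 0]
r8 m[slip→φ0] = [1, 0]
r8 m[slip→φ4] = [15, 16]
r8 m[cld→φ0] = [26, 15]
r8 m[cld→φ1] = [12, 4]
r8 m[cld→φ6] = [20, 13]
r8 m[fog→φ3] = [0, 0]
r9 m[φ0→wind] = [20, 16]
r9 m[φ0→slip] = [15, 16]
r9 m[φ0→cld] = [3, 1]
r9 m[φ1→sun] = [12, 8]
r9 m[φ1→cld] = [17, 12]
r9 m[φ2→snow] = [23, 16]
r9 m[φ2→sun] = [10, 6]
r9 m[φ2→ice] = [17, 12]
r9 m[φ3→ice] = [8, 4]
r9 m[φ3→fog] = [16, 21]
r9 m[φ4→sprk] = [16, 19]
r9 m[φ4→slip] = [1, 0]
r9 m[φ5→sun] = [2, 2]
r9 m[φ6→cld] = [9, 3]
r9 m[wind→φ0] = [0, 0]
r9 m[snow→φ2] = [0, 0]
r9 m[sun→φ1] = [12, 8]
r9 m[sun→φ2] = [14, 10]
r9 m[sun→φ5] = [22, 14]
r9 m[ice→φ2] = [8, 4]
r9 m[ice→φ3] = [17, 12]
r9 m[sprk→φ4] = [0, 0]
r9 m[slip→φ0] = [1, 0]
r9 m[slip→φ4] = [15, 16]
r9 m[cld→φ0] = [26, 15]
r9 m[cld→φ1] = [12, 4]
r9 m[cld→φ6] = [20, 13]
r9 m[fog→φ3] = [0, 0]
r10 m[φ0→wind] = [20, 16]
r10 m[φ0→slip] = [15, 16]
r10 m[φ0→cld] = [3, 1]
r10 m[φ1→sun] = [12, 8]
r10 m[φ1→cld] = [17, 12]
r10 m[φ2→snow] = [23, 16]
r10 m[φ2→sun] = [10, 6]
r10 m[φ2→ice] = [17, 12]
r10 m[φ3→ice] = [8, 4]
r10 m[φ3→fog] = [16, 21]
r10 m[φ4→sprk] = [16, 19]
r10 m[φ4→slip] = [1, 0]
r10 m[φ5→sun] = [2, 2]
r10 m[φ6→cld] = [9, 3]
r10 m[wind→φ0] = [0, 0]
r10 m[snow→φ2] = [0, 0]
r10 m[sun→φ1] = [12, 8]
r10 m[sun→φ2] = [14, 10]
r10 m[sun→φ5] = [22, 14]
r10 m[ice→φ2] = [8, 4]
r10 m[ice→φ3] = [17, 12]
r10 m[sprk→φ4] = [0, 0]
r10 m[slip→φ0] = [1, 0]
r10 m[slip→φ4] = [15, 16]
r10 m[cld→φ0] = [26, 15]
r10 m[cld→φ1] = [12, 4]
r10 m[cld→φ6] = [20, 13]
r10 m[fog→φ3] = [0, 0]
fixed point reached at round 10
traceback from wind: (wind=1, snow=1, sun=1, ice=1, sprk=0, slip=0, cld=1, fog=0), score=16

assignment: (wind=1, snow=1, sun=1, ice=1, sprk=0, slip=0, cld=1, fog=0); score = 16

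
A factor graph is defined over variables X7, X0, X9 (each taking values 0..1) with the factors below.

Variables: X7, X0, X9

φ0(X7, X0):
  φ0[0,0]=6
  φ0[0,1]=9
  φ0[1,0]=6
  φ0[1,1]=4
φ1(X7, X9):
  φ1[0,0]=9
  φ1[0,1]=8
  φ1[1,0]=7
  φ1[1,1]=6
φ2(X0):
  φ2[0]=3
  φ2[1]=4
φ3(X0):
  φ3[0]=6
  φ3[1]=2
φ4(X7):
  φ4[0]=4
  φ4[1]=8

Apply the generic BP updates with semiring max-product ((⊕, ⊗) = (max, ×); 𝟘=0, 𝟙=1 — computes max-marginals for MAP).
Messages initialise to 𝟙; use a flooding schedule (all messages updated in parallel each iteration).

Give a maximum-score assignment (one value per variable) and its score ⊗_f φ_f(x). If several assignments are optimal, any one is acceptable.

init: all messages = 𝟙 over 2 values
r1 m[φ0→X7] = [9, 6]
r1 m[φ0→X0] = [6, 9]
r1 m[φ1→X7] = [9, 7]
r1 m[φ1→X9] = [9, 8]
r1 m[φ2→X0] = [3, 4]
r1 m[φ3→X0] = [6, 2]
r1 m[φ4→X7] = [4, 8]
r1 m[X7→φ0] = [1, 1]
r1 m[X7→φ1] = [1, 1]
r1 m[X7→φ4] = [1, 1]
r1 m[X0→φ0] = [1, 1]
r1 m[X0→φ2] = [1, 1]
r1 m[X0→φ3] = [1, 1]
r1 m[X9→φ1] = [1, 1]
r2 m[φ0→X7] = [9, 6]
r2 m[φ0→X0] = [6, 9]
r2 m[φ1→X7] = [9, 7]
r2 m[φ1→X9] = [9, 8]
r2 m[φ2→X0] = [3, 4]
r2 m[φ3→X0] = [6, 2]
r2 m[φ4→X7] = [4, 8]
r2 m[X7→φ0] = [36, 56]
r2 m[X7→φ1] = [36, 48]
r2 m[X7→φ4] = [81, 42]
r2 m[X0→φ0] = [18, 8]
r2 m[X0→φ2] = [36, 18]
r2 m[X0→φ3] = [18, 36]
r2 m[X9→φ1] = [1, 1]
r3 m[φ0→X7] = [108, 108]
r3 m[φ0→X0] = [336, 324]
r3 m[φ1→X7] = [9, 7]
r3 m[φ1→X9] = [336, 288]
r3 m[φ2→X0] = [3, 4]
r3 m[φ3→X0] = [6, 2]
r3 m[φ4→X7] = [4, 8]
r3 m[X7→φ0] = [36, 56]
r3 m[X7→φ1] = [36, 48]
r3 m[X7→φ4] = [81, 42]
r3 m[X0→φ0] = [18, 8]
r3 m[X0→φ2] = [36, 18]
r3 m[X0→φ3] = [18, 36]
r3 m[X9→φ1] = [1, 1]
r4 m[φ0→X7] = [108, 108]
r4 m[φ0→X0] = [336, 324]
r4 m[φ1→X7] = [9, 7]
r4 m[φ1→X9] = [336, 288]
r4 m[φ2→X0] = [3, 4]
r4 m[φ3→X0] = [6, 2]
r4 m[φ4→X7] = [4, 8]
r4 m[X7→φ0] = [36, 56]
r4 m[X7→φ1] = [432, 864]
r4 m[X7→φ4] = [972, 756]
r4 m[X0→φ0] = [18, 8]
r4 m[X0→φ2] = [2016, 648]
r4 m[X0→φ3] = [1008, 1296]
r4 m[X9→φ1] = [1, 1]
r5 m[φ0→X7] = [108, 108]
r5 m[φ0→X0] = [336, 324]
r5 m[φ1→X7] = [9, 7]
r5 m[φ1→X9] = [6048, 5184]
r5 m[φ2→X0] = [3, 4]
r5 m[φ3→X0] = [6, 2]
r5 m[φ4→X7] = [4, 8]
r5 m[X7→φ0] = [36, 56]
r5 m[X7→φ1] = [432, 864]
r5 m[X7→φ4] = [972, 756]
r5 m[X0→φ0] = [18, 8]
r5 m[X0→φ2] = [2016, 648]
r5 m[X0→φ3] = [1008, 1296]
r5 m[X9→φ1] = [1, 1]
r6 m[φ0→X7] = [108, 108]
r6 m[φ0→X0] = [336, 324]
r6 m[φ1→X7] = [9, 7]
r6 m[φ1→X9] = [6048, 5184]
r6 m[φ2→X0] = [3, 4]
r6 m[φ3→X0] = [6, 2]
r6 m[φ4→X7] = [4, 8]
r6 m[X7→φ0] = [36, 56]
r6 m[X7→φ1] = [432, 864]
r6 m[X7→φ4] = [972, 756]
r6 m[X0→φ0] = [18, 8]
r6 m[X0→φ2] = [2016, 648]
r6 m[X0→φ3] = [1008, 1296]
r6 m[X9→φ1] = [1, 1]
fixed point reached at round 6
traceback from X7: (X7=1, X0=0, X9=0), score=6048

assignment: (X7=1, X0=0, X9=0); score = 6048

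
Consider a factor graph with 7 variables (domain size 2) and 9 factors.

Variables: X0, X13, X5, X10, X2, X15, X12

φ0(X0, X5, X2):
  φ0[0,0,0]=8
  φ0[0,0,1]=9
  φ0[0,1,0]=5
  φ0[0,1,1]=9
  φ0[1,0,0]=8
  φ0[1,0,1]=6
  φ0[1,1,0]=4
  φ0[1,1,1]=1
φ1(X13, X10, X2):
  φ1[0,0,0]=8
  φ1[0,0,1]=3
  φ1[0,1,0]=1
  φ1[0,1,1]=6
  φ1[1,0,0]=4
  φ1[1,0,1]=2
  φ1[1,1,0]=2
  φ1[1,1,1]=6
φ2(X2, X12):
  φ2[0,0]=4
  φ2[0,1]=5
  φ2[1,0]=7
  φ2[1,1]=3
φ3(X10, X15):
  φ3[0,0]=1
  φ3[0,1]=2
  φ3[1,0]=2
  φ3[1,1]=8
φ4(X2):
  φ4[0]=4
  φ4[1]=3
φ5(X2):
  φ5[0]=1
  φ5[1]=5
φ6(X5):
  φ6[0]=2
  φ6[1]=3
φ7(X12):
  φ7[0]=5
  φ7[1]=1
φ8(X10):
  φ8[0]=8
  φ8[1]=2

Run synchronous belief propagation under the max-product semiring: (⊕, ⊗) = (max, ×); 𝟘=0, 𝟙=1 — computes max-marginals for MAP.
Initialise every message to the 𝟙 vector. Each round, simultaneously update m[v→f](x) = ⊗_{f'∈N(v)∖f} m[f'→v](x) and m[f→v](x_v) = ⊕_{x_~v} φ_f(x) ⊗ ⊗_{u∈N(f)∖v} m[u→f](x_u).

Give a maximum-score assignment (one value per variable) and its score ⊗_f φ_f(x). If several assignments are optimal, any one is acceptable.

assignment: (X0=0, X13=0, X5=1, X10=1, X2=1, X15=1, X12=0); score = 1360800

init: all messages = 𝟙 over 2 values
r1 m[φ0→X0] = [9, 8]
r1 m[φ0→X5] = [9, 9]
r1 m[φ0→X2] = [8, 9]
r1 m[φ1→X13] = [8, 6]
r1 m[φ1→X10] = [8, 6]
r1 m[φ1→X2] = [8, 6]
r1 m[φ2→X2] = [5, 7]
r1 m[φ2→X12] = [7, 5]
r1 m[φ3→X10] = [2, 8]
r1 m[φ3→X15] = [2, 8]
r1 m[φ4→X2] = [4, 3]
r1 m[φ5→X2] = [1, 5]
r1 m[φ6→X5] = [2, 3]
r1 m[φ7→X12] = [5, 1]
r1 m[φ8→X10] = [8, 2]
r1 m[X0→φ0] = [1, 1]
r1 m[X13→φ1] = [1, 1]
r1 m[X5→φ0] = [1, 1]
r1 m[X5→φ6] = [1, 1]
r1 m[X10→φ1] = [1, 1]
r1 m[X10→φ3] = [1, 1]
r1 m[X10→φ8] = [1, 1]
r1 m[X2→φ0] = [1, 1]
r1 m[X2→φ1] = [1, 1]
r1 m[X2→φ2] = [1, 1]
r1 m[X2→φ4] = [1, 1]
r1 m[X2→φ5] = [1, 1]
r1 m[X15→φ3] = [1, 1]
r1 m[X12→φ2] = [1, 1]
r1 m[X12→φ7] = [1, 1]
r2 m[φ0→X0] = [9, 8]
r2 m[φ0→X5] = [9, 9]
r2 m[φ0→X2] = [8, 9]
r2 m[φ1→X13] = [8, 6]
r2 m[φ1→X10] = [8, 6]
r2 m[φ1→X2] = [8, 6]
r2 m[φ2→X2] = [5, 7]
r2 m[φ2→X12] = [7, 5]
r2 m[φ3→X10] = [2, 8]
r2 m[φ3→X15] = [2, 8]
r2 m[φ4→X2] = [4, 3]
r2 m[φ5→X2] = [1, 5]
r2 m[φ6→X5] = [2, 3]
r2 m[φ7→X12] = [5, 1]
r2 m[φ8→X10] = [8, 2]
r2 m[X0→φ0] = [1, 1]
r2 m[X13→φ1] = [1, 1]
r2 m[X5→φ0] = [2, 3]
r2 m[X5→φ6] = [9, 9]
r2 m[X10→φ1] = [16, 16]
r2 m[X10→φ3] = [64, 12]
r2 m[X10→φ8] = [16, 48]
r2 m[X2→φ0] = [160, 630]
r2 m[X2→φ1] = [160, 945]
r2 m[X2→φ2] = [256, 810]
r2 m[X2→φ4] = [320, 1890]
r2 m[X2→φ5] = [1280, 1134]
r2 m[X15→φ3] = [1, 1]
r2 m[X12→φ2] = [5, 1]
r2 m[X12→φ7] = [7, 5]
r3 m[φ0→X0] = [17010, 7560]
r3 m[φ0→X5] = [5670, 5670]
r3 m[φ0→X2] = [16, 27]
r3 m[φ1→X13] = [90720, 90720]
r3 m[φ1→X10] = [2835, 5670]
r3 m[φ1→X2] = [128, 96]
r3 m[φ2→X2] = [20, 35]
r3 m[φ2→X12] = [5670, 2430]
r3 m[φ3→X10] = [2, 8]
r3 m[φ3→X15] = [64, 128]
r3 m[φ4→X2] = [4, 3]
r3 m[φ5→X2] = [1, 5]
r3 m[φ6→X5] = [2, 3]
r3 m[φ7→X12] = [5, 1]
r3 m[φ8→X10] = [8, 2]
r3 m[X0→φ0] = [1, 1]
r3 m[X13→φ1] = [1, 1]
r3 m[X5→φ0] = [2, 3]
r3 m[X5→φ6] = [9, 9]
r3 m[X10→φ1] = [16, 16]
r3 m[X10→φ3] = [64, 12]
r3 m[X10→φ8] = [16, 48]
r3 m[X2→φ0] = [160, 630]
r3 m[X2→φ1] = [160, 945]
r3 m[X2→φ2] = [256, 810]
r3 m[X2→φ4] = [320, 1890]
r3 m[X2→φ5] = [1280, 1134]
r3 m[X15→φ3] = [1, 1]
r3 m[X12→φ2] = [5, 1]
r3 m[X12→φ7] = [7, 5]
r4 m[φ0→X0] = [17010, 7560]
r4 m[φ0→X5] = [5670, 5670]
r4 m[φ0→X2] = [16, 27]
r4 m[φ1→X13] = [90720, 90720]
r4 m[φ1→X10] = [2835, 5670]
r4 m[φ1→X2] = [128, 96]
r4 m[φ2→X2] = [20, 35]
r4 m[φ2→X12] = [5670, 2430]
r4 m[φ3→X10] = [2, 8]
r4 m[φ3→X15] = [64, 128]
r4 m[φ4→X2] = [4, 3]
r4 m[φ5→X2] = [1, 5]
r4 m[φ6→X5] = [2, 3]
r4 m[φ7→X12] = [5, 1]
r4 m[φ8→X10] = [8, 2]
r4 m[X0→φ0] = [1, 1]
r4 m[X13→φ1] = [1, 1]
r4 m[X5→φ0] = [2, 3]
r4 m[X5→φ6] = [5670, 5670]
r4 m[X10→φ1] = [16, 16]
r4 m[X10→φ3] = [22680, 11340]
r4 m[X10→φ8] = [5670, 45360]
r4 m[X2→φ0] = [10240, 50400]
r4 m[X2→φ1] = [1280, 14175]
r4 m[X2→φ2] = [8192, 38880]
r4 m[X2→φ4] = [40960, 453600]
r4 m[X2→φ5] = [163840, 272160]
r4 m[X15→φ3] = [1, 1]
r4 m[X12→φ2] = [5, 1]
r4 m[X12→φ7] = [5670, 2430]
r5 m[φ0→X0] = [1360800, 604800]
r5 m[φ0→X5] = [453600, 453600]
r5 m[φ0→X2] = [16, 27]
r5 m[φ1→X13] = [1360800, 1360800]
r5 m[φ1→X10] = [42525, 85050]
r5 m[φ1→X2] = [128, 96]
r5 m[φ2→X2] = [20, 35]
r5 m[φ2→X12] = [272160, 116640]
r5 m[φ3→X10] = [2, 8]
r5 m[φ3→X15] = [22680, 90720]
r5 m[φ4→X2] = [4, 3]
r5 m[φ5→X2] = [1, 5]
r5 m[φ6→X5] = [2, 3]
r5 m[φ7→X12] = [5, 1]
r5 m[φ8→X10] = [8, 2]
r5 m[X0→φ0] = [1, 1]
r5 m[X13→φ1] = [1, 1]
r5 m[X5→φ0] = [2, 3]
r5 m[X5→φ6] = [5670, 5670]
r5 m[X10→φ1] = [16, 16]
r5 m[X10→φ3] = [22680, 11340]
r5 m[X10→φ8] = [5670, 45360]
r5 m[X2→φ0] = [10240, 50400]
r5 m[X2→φ1] = [1280, 14175]
r5 m[X2→φ2] = [8192, 38880]
r5 m[X2→φ4] = [40960, 453600]
r5 m[X2→φ5] = [163840, 272160]
r5 m[X15→φ3] = [1, 1]
r5 m[X12→φ2] = [5, 1]
r5 m[X12→φ7] = [5670, 2430]
r6 m[φ0→X0] = [1360800, 604800]
r6 m[φ0→X5] = [453600, 453600]
r6 m[φ0→X2] = [16, 27]
r6 m[φ1→X13] = [1360800, 1360800]
r6 m[φ1→X10] = [42525, 85050]
r6 m[φ1→X2] = [128, 96]
r6 m[φ2→X2] = [20, 35]
r6 m[φ2→X12] = [272160, 116640]
r6 m[φ3→X10] = [2, 8]
r6 m[φ3→X15] = [22680, 90720]
r6 m[φ4→X2] = [4, 3]
r6 m[φ5→X2] = [1, 5]
r6 m[φ6→X5] = [2, 3]
r6 m[φ7→X12] = [5, 1]
r6 m[φ8→X10] = [8, 2]
r6 m[X0→φ0] = [1, 1]
r6 m[X13→φ1] = [1, 1]
r6 m[X5→φ0] = [2, 3]
r6 m[X5→φ6] = [453600, 453600]
r6 m[X10→φ1] = [16, 16]
r6 m[X10→φ3] = [340200, 170100]
r6 m[X10→φ8] = [85050, 680400]
r6 m[X2→φ0] = [10240, 50400]
r6 m[X2→φ1] = [1280, 14175]
r6 m[X2→φ2] = [8192, 38880]
r6 m[X2→φ4] = [40960, 453600]
r6 m[X2→φ5] = [163840, 272160]
r6 m[X15→φ3] = [1, 1]
r6 m[X12→φ2] = [5, 1]
r6 m[X12→φ7] = [272160, 116640]
r7 m[φ0→X0] = [1360800, 604800]
r7 m[φ0→X5] = [453600, 453600]
r7 m[φ0→X2] = [16, 27]
r7 m[φ1→X13] = [1360800, 1360800]
r7 m[φ1→X10] = [42525, 85050]
r7 m[φ1→X2] = [128, 96]
r7 m[φ2→X2] = [20, 35]
r7 m[φ2→X12] = [272160, 116640]
r7 m[φ3→X10] = [2, 8]
r7 m[φ3→X15] = [340200, 1360800]
r7 m[φ4→X2] = [4, 3]
r7 m[φ5→X2] = [1, 5]
r7 m[φ6→X5] = [2, 3]
r7 m[φ7→X12] = [5, 1]
r7 m[φ8→X10] = [8, 2]
r7 m[X0→φ0] = [1, 1]
r7 m[X13→φ1] = [1, 1]
r7 m[X5→φ0] = [2, 3]
r7 m[X5→φ6] = [453600, 453600]
r7 m[X10→φ1] = [16, 16]
r7 m[X10→φ3] = [340200, 170100]
r7 m[X10→φ8] = [85050, 680400]
r7 m[X2→φ0] = [10240, 50400]
r7 m[X2→φ1] = [1280, 14175]
r7 m[X2→φ2] = [8192, 38880]
r7 m[X2→φ4] = [40960, 453600]
r7 m[X2→φ5] = [163840, 272160]
r7 m[X15→φ3] = [1, 1]
r7 m[X12→φ2] = [5, 1]
r7 m[X12→φ7] = [272160, 116640]
r8 m[φ0→X0] = [1360800, 604800]
r8 m[φ0→X5] = [453600, 453600]
r8 m[φ0→X2] = [16, 27]
r8 m[φ1→X13] = [1360800, 1360800]
r8 m[φ1→X10] = [42525, 85050]
r8 m[φ1→X2] = [128, 96]
r8 m[φ2→X2] = [20, 35]
r8 m[φ2→X12] = [272160, 116640]
r8 m[φ3→X10] = [2, 8]
r8 m[φ3→X15] = [340200, 1360800]
r8 m[φ4→X2] = [4, 3]
r8 m[φ5→X2] = [1, 5]
r8 m[φ6→X5] = [2, 3]
r8 m[φ7→X12] = [5, 1]
r8 m[φ8→X10] = [8, 2]
r8 m[X0→φ0] = [1, 1]
r8 m[X13→φ1] = [1, 1]
r8 m[X5→φ0] = [2, 3]
r8 m[X5→φ6] = [453600, 453600]
r8 m[X10→φ1] = [16, 16]
r8 m[X10→φ3] = [340200, 170100]
r8 m[X10→φ8] = [85050, 680400]
r8 m[X2→φ0] = [10240, 50400]
r8 m[X2→φ1] = [1280, 14175]
r8 m[X2→φ2] = [8192, 38880]
r8 m[X2→φ4] = [40960, 453600]
r8 m[X2→φ5] = [163840, 272160]
r8 m[X15→φ3] = [1, 1]
r8 m[X12→φ2] = [5, 1]
r8 m[X12→φ7] = [272160, 116640]
fixed point reached at round 8
traceback from X0: (X0=0, X13=0, X5=1, X10=1, X2=1, X15=1, X12=0), score=1360800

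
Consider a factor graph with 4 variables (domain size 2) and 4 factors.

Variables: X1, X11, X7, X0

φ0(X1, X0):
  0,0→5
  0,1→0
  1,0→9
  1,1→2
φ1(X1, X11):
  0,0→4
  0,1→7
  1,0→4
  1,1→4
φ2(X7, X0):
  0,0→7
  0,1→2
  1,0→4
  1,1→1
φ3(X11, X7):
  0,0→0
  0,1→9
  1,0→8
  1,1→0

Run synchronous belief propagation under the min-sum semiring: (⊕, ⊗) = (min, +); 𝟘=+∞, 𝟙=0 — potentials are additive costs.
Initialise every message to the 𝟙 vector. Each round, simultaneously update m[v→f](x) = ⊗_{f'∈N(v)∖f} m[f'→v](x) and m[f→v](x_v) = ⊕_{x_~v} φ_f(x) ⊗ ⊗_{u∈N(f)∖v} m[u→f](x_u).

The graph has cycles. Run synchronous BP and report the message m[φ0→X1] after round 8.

init: all messages = 𝟙 over 2 values
r1 m[φ0→X1] = [0, 2]
r1 m[φ0→X0] = [5, 0]
r1 m[φ1→X1] = [4, 4]
r1 m[φ1→X11] = [4, 4]
r1 m[φ2→X7] = [2, 1]
r1 m[φ2→X0] = [4, 1]
r1 m[φ3→X11] = [0, 0]
r1 m[φ3→X7] = [0, 0]
r1 m[X1→φ0] = [0, 0]
r1 m[X1→φ1] = [0, 0]
r1 m[X11→φ1] = [0, 0]
r1 m[X11→φ3] = [0, 0]
r1 m[X7→φ2] = [0, 0]
r1 m[X7→φ3] = [0, 0]
r1 m[X0→φ0] = [0, 0]
r1 m[X0→φ2] = [0, 0]
r2 m[φ0→X1] = [0, 2]
r2 m[φ0→X0] = [5, 0]
r2 m[φ1→X1] = [4, 4]
r2 m[φ1→X11] = [4, 4]
r2 m[φ2→X7] = [2, 1]
r2 m[φ2→X0] = [4, 1]
r2 m[φ3→X11] = [0, 0]
r2 m[φ3→X7] = [0, 0]
r2 m[X1→φ0] = [4, 4]
r2 m[X1→φ1] = [0, 2]
r2 m[X11→φ1] = [0, 0]
r2 m[X11→φ3] = [4, 4]
r2 m[X7→φ2] = [0, 0]
r2 m[X7→φ3] = [2, 1]
r2 m[X0→φ0] = [4, 1]
r2 m[X0→φ2] = [5, 0]
r3 m[φ0→X1] = [1, 3]
r3 m[φ0→X0] = [9, 4]
r3 m[φ1→X1] = [4, 4]
r3 m[φ1→X11] = [4, 6]
r3 m[φ2→X7] = [2, 1]
r3 m[φ2→X0] = [4, 1]
r3 m[φ3→X11] = [2, 1]
r3 m[φ3→X7] = [4, 4]
r3 m[X1→φ0] = [4, 4]
r3 m[X1→φ1] = [0, 2]
r3 m[X11→φ1] = [0, 0]
r3 m[X11→φ3] = [4, 4]
r3 m[X7→φ2] = [0, 0]
r3 m[X7→φ3] = [2, 1]
r3 m[X0→φ0] = [4, 1]
r3 m[X0→φ2] = [5, 0]
r4 m[φ0→X1] = [1, 3]
r4 m[φ0→X0] = [9, 4]
r4 m[φ1→X1] = [4, 4]
r4 m[φ1→X11] = [4, 6]
r4 m[φ2→X7] = [2, 1]
r4 m[φ2→X0] = [4, 1]
r4 m[φ3→X11] = [2, 1]
r4 m[φ3→X7] = [4, 4]
r4 m[X1→φ0] = [4, 4]
r4 m[X1→φ1] = [1, 3]
r4 m[X11→φ1] = [2, 1]
r4 m[X11→φ3] = [4, 6]
r4 m[X7→φ2] = [4, 4]
r4 m[X7→φ3] = [2, 1]
r4 m[X0→φ0] = [4, 1]
r4 m[X0→φ2] = [9, 4]
r5 m[φ0→X1] = [1, 3]
r5 m[φ0→X0] = [9, 4]
r5 m[φ1→X1] = [6, 5]
r5 m[φ1→X11] = [5, 7]
r5 m[φ2→X7] = [6, 5]
r5 m[φ2→X0] = [8, 5]
r5 m[φ3→X11] = [2, 1]
r5 m[φ3→X7] = [4, 6]
r5 m[X1→φ0] = [4, 4]
r5 m[X1→φ1] = [1, 3]
r5 m[X11→φ1] = [2, 1]
r5 m[X11→φ3] = [4, 6]
r5 m[X7→φ2] = [4, 4]
r5 m[X7→φ3] = [2, 1]
r5 m[X0→φ0] = [4, 1]
r5 m[X0→φ2] = [9, 4]
r6 m[φ0→X1] = [1, 3]
r6 m[φ0→X0] = [9, 4]
r6 m[φ1→X1] = [6, 5]
r6 m[φ1→X11] = [5, 7]
r6 m[φ2→X7] = [6, 5]
r6 m[φ2→X0] = [8, 5]
r6 m[φ3→X11] = [2, 1]
r6 m[φ3→X7] = [4, 6]
r6 m[X1→φ0] = [6, 5]
r6 m[X1→φ1] = [1, 3]
r6 m[X11→φ1] = [2, 1]
r6 m[X11→φ3] = [5, 7]
r6 m[X7→φ2] = [4, 6]
r6 m[X7→φ3] = [6, 5]
r6 m[X0→φ0] = [8, 5]
r6 m[X0→φ2] = [9, 4]
r7 m[φ0→X1] = [5, 7]
r7 m[φ0→X0] = [11, 6]
r7 m[φ1→X1] = [6, 5]
r7 m[φ1→X11] = [5, 7]
r7 m[φ2→X7] = [6, 5]
r7 m[φ2→X0] = [10, 6]
r7 m[φ3→X11] = [6, 5]
r7 m[φ3→X7] = [5, 7]
r7 m[X1→φ0] = [6, 5]
r7 m[X1→φ1] = [1, 3]
r7 m[X11→φ1] = [2, 1]
r7 m[X11→φ3] = [5, 7]
r7 m[X7→φ2] = [4, 6]
r7 m[X7→φ3] = [6, 5]
r7 m[X0→φ0] = [8, 5]
r7 m[X0→φ2] = [9, 4]
r8 m[φ0→X1] = [5, 7]
r8 m[φ0→X0] = [11, 6]
r8 m[φ1→X1] = [6, 5]
r8 m[φ1→X11] = [5, 7]
r8 m[φ2→X7] = [6, 5]
r8 m[φ2→X0] = [10, 6]
r8 m[φ3→X11] = [6, 5]
r8 m[φ3→X7] = [5, 7]
r8 m[X1→φ0] = [6, 5]
r8 m[X1→φ1] = [5, 7]
r8 m[X11→φ1] = [6, 5]
r8 m[X11→φ3] = [5, 7]
r8 m[X7→φ2] = [5, 7]
r8 m[X7→φ3] = [6, 5]
r8 m[X0→φ0] = [10, 6]
r8 m[X0→φ2] = [11, 6]

message @ round 8 = [5, 7]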